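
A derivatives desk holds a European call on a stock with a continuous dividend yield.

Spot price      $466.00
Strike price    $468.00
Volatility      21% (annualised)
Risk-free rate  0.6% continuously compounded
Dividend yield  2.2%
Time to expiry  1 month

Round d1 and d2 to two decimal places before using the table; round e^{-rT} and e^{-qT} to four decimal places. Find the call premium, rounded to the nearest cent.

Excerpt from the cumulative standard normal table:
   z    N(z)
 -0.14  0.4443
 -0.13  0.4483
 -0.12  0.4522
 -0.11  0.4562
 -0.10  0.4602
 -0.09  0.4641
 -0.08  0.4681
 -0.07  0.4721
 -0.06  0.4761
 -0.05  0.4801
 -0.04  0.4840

σ√T = 0.21·√0.08333 = 0.0606
d₁ = [ln(466/468) + (0.006 − 0.022 + ½·0.21²)·0.08333] / (σ√T) = (-0.0043 + 0.0005) / 0.0606 = -0.0623 → -0.06
d₂ = -0.0623 − 0.0606 = -0.1230 → -0.12
exp(−qT) = exp(−0.022·0.08333) = 0.9982;  exp(−rT) = exp(−0.006·0.08333) = 0.9995
C = 466·0.9982·N(-0.06) − 468·0.9995·N(-0.12) = 466·0.9982·0.4761 − 468·0.9995·0.4522 = 221.4632 − 211.5238 = 9.9395

$9.94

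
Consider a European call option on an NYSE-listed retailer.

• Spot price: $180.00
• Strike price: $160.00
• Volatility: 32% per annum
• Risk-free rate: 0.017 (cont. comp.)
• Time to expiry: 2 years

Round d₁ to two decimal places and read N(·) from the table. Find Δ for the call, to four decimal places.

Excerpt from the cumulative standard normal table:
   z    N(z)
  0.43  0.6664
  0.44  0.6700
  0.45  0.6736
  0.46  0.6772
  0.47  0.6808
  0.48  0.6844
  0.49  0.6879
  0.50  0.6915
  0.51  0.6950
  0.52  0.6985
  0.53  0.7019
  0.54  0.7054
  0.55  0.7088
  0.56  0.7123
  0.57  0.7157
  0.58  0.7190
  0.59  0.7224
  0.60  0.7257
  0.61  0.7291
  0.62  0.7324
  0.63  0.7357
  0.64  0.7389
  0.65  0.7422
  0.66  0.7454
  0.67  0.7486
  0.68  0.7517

0.7123

σ√T = 0.32 × 1.4142 = 0.4525
d₁ = [ln(180/160) + (0.017 + 0.32²/2)·2] / 0.4525 = [0.1178 + 0.1364] / 0.4525 = 0.5617 which rounds to 0.56
N(d₁) = N(0.56) = 0.7123
Δ_call = N(d₁) = 0.7123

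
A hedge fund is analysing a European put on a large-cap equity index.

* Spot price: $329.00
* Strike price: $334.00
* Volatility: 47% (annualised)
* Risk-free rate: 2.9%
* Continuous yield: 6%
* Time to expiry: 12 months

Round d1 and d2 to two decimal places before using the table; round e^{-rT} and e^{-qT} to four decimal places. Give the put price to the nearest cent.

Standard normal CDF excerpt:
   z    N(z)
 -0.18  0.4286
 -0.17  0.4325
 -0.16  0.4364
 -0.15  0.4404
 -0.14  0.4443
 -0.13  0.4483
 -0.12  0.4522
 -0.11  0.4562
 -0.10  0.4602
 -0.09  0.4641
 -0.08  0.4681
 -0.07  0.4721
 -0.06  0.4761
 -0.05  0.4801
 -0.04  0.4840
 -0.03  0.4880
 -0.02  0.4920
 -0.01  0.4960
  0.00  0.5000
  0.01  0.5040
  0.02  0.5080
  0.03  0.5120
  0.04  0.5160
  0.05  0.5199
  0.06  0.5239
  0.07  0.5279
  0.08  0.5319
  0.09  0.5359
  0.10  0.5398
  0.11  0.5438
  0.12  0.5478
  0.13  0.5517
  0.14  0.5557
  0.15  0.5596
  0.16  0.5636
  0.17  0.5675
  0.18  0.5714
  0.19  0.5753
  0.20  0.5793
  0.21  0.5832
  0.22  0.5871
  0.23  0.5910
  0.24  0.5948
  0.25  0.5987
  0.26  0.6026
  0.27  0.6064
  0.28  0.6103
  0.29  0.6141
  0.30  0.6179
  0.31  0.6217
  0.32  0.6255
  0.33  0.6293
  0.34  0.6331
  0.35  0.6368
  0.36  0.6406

σ√T = 0.47 × 1.0000 = 0.4700
d₁ = [ln(329/334) + (0.029 − 0.06 + ½·0.47²)·1] / (σ√T) = (-0.0151 + 0.0794) / 0.4700 = 0.1370 → 0.14
d₂ = 0.1370 − 0.4700 = -0.3330 → -0.33
e^(−qT) = e^(−0.06·1) = 0.9418;  e^(−rT) = e^(−0.029·1) = 0.9714
N(−d₂) = N(0.33) = 0.6293;  N(−d₁) = N(-0.14) = 0.4443
P = 334·0.9714·0.6293 − 329·0.9418·0.4443 = 204.1749 − 137.6673 = 66.5075

$66.51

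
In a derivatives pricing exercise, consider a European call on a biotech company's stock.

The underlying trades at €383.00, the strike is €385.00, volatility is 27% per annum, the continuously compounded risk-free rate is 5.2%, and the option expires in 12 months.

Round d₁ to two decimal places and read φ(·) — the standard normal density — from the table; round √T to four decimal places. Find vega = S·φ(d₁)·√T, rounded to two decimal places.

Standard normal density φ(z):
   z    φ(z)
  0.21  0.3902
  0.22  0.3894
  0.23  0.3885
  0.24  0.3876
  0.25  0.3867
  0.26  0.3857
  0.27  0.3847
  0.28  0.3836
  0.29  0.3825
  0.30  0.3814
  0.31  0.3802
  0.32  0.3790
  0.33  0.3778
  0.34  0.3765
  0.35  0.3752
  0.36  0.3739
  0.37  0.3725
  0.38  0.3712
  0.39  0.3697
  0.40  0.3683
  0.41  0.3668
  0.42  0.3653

T = 1;  σ√T = 0.2700
ln(S/K) + (r + σ²/2)T = ln(383/385) + (0.052 + 0.27²/2)·1 = -0.0052 + 0.0885 = 0.0832
d₁ = 0.0832 / 0.2700 = 0.3083 → 0.31
√T = √1 = 1.0000
φ(d₁) = φ(0.31) = 0.3802
vega = S·φ(d₁)·√T = 383·0.3802·1.0000 = 145.6166

145.62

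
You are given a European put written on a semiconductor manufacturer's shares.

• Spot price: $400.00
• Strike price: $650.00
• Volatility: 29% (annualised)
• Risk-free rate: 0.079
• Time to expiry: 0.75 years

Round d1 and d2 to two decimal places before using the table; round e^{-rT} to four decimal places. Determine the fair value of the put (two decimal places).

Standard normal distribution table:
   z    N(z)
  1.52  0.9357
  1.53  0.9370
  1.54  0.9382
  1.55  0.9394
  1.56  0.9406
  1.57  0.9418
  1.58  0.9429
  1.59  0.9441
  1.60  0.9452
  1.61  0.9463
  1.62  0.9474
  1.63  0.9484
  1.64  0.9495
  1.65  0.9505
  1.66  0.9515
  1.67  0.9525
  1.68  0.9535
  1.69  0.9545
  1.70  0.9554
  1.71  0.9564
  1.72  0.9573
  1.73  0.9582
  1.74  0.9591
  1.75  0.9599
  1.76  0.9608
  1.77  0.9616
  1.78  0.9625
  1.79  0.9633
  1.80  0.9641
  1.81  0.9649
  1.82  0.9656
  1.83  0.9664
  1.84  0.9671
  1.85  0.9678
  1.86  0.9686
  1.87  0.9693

σ√T = 0.29·√0.75 = 0.2511
d₁ = [ln(400/650) + (0.079 + 0.29²/2)·0.75] / 0.2511 = [-0.4855 + 0.0908] / 0.2511 = -1.5717 → -1.57
d₂ = d₁ − σ√T = -1.5717 − 0.2511 = -1.8228 → -1.82
e^(−rT) = e^(−0.079·0.75) = 0.9425
P = 650·0.9425·N(1.82) − 400·N(1.57) = 650·0.9425·0.9656 − 400·0.9418 = 591.5507 − 376.7200 = 214.8307

$214.83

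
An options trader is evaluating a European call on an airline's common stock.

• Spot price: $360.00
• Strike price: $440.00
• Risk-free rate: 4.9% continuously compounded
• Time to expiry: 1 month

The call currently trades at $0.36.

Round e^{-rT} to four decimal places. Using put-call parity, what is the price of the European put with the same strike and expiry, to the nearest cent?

exp(−rT) = exp(−0.049·0.08333) = 0.9959
Put-call parity: C − P = S − K·e^(−rT) = 360 − 440·0.9959 = 360 − 438.1960 = -78.1960
P = C − (C − P) = 0.36 − (-78.1960) = 78.5560

$78.56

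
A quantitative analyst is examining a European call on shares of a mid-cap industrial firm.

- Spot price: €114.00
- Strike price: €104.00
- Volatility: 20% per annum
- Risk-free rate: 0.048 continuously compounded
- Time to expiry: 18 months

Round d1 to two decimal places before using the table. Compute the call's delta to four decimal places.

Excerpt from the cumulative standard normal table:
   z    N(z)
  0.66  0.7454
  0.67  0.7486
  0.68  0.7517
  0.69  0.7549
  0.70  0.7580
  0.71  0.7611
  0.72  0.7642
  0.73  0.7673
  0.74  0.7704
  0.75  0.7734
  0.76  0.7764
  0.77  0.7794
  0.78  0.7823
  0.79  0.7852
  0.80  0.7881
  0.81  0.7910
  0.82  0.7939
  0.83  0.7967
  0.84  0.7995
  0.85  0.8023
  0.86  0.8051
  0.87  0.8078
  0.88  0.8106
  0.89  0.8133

0.7852

σ√T = 0.2 × 1.2247 = 0.2449
d₁ = [ln(114/104) + (0.048 + 0.2²/2)·1.5] / 0.2449 = [0.0918 + 0.1020] / 0.2449 = 0.7912 → 0.79
N(d₁) = N(0.79) = 0.7852
Δ_call = N(d₁) = 0.7852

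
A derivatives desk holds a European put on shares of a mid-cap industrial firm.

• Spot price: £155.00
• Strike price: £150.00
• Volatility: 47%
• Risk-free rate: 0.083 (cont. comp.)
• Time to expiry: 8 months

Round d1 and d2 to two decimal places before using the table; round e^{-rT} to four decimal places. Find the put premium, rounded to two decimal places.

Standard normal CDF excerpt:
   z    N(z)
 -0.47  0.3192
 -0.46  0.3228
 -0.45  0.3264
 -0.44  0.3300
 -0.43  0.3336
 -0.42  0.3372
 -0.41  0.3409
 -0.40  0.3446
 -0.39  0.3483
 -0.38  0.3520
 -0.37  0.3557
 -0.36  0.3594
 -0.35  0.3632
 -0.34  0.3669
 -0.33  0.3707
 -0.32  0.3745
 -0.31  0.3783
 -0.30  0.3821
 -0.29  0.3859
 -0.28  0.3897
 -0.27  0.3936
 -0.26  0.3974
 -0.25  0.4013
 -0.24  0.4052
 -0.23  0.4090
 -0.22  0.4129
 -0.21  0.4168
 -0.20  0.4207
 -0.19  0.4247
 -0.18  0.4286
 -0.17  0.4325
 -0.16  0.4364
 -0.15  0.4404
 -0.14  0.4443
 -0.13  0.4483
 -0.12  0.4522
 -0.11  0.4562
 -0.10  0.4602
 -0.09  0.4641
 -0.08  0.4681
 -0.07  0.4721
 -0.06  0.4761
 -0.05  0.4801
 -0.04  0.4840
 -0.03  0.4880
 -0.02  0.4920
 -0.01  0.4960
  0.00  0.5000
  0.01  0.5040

T = 0.6667;  σ√T = 0.3838
ln(S/K) + (r + σ²/2)T = ln(155/150) + (0.083 + 0.47²/2)·0.6667 = 0.0328 + 0.1290 = 0.1618
d₁ = 0.1618 / 0.3838 = 0.4215 → 0.42
d₂ = d₁ − σ√T = 0.4215 − 0.3838 = 0.0378 → 0.04
e^(−rT) = e^(−0.083·0.6667) = 0.9462
N(−d₂) = N(-0.04) = 0.4840;  N(−d₁) = N(-0.42) = 0.3372
P = 150·0.9462·0.4840 − 155·0.3372 = 68.6941 − 52.2660 = 16.4281

£16.43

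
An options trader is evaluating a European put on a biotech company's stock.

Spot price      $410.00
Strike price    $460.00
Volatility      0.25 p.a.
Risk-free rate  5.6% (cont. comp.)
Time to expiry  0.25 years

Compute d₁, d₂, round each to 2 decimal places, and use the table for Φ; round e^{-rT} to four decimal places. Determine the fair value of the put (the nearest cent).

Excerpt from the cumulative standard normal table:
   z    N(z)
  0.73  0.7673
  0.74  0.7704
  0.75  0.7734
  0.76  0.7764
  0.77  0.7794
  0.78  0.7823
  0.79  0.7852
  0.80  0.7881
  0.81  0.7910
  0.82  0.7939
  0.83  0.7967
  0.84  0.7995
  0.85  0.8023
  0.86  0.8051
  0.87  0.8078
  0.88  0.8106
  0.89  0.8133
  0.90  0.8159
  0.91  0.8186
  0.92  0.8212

T = 0.25;  σ√T = 0.1250
d₁ = [ln(410/460) + (0.056 + ½·0.25²)·0.25] / (σ√T) = (-0.1151 + 0.0218) / 0.1250 = -0.7461 ≈ -0.75
d₂ = -0.7461 − 0.1250 = -0.8711 ≈ -0.87
exp(−rT) = exp(−0.056·0.25) = 0.9861
N(−d₂) = N(0.87) = 0.8078;  N(−d₁) = N(0.75) = 0.7734
P = 460·0.9861·0.8078 − 410·0.7734 = 366.4229 − 317.0940 = 49.3289

$49.33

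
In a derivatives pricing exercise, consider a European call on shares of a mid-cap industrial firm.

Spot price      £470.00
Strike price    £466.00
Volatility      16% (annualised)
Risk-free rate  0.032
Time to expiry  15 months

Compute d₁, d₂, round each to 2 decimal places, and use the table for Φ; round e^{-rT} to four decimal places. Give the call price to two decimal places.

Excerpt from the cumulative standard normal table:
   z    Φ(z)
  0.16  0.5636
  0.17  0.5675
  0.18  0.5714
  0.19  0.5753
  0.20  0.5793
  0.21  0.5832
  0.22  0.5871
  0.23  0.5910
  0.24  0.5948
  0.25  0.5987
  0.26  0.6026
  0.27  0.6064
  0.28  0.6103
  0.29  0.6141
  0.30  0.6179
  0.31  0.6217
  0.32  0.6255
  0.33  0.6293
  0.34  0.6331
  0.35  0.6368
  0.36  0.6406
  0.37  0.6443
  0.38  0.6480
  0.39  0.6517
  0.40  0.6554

T = 1.25;  σ√T = 0.1789
d₁ = [ln(470/466) + (0.032 + 0.16²/2)·1.25] / 0.1789 = [0.0085 + 0.0560] / 0.1789 = 0.3608 which rounds to 0.36
d₂ = d₁ − σ√T = 0.3608 − 0.1789 = 0.1819 which rounds to 0.18
e^(−rT) = e^(−0.032·1.25) = 0.9608
N(d₁) = N(0.36) = 0.6406;  N(d₂) = N(0.18) = 0.5714
C = 470·0.6406 − 466·0.9608·0.5714 = 301.0820 − 255.8345 = 45.2475

£45.25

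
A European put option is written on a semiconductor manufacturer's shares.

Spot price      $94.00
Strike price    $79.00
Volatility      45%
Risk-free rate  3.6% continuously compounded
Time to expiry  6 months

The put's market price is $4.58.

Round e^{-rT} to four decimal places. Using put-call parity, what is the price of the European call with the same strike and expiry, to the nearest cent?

$20.99

exp(−rT) = exp(−0.036·0.5) = 0.9822
Put-call parity: C − P = S − K·e^(−rT) = 94 − 79·0.9822 = 94 − 77.5938 = 16.4062
C = P + (C − P) = 4.58 + (16.4062) = 20.9862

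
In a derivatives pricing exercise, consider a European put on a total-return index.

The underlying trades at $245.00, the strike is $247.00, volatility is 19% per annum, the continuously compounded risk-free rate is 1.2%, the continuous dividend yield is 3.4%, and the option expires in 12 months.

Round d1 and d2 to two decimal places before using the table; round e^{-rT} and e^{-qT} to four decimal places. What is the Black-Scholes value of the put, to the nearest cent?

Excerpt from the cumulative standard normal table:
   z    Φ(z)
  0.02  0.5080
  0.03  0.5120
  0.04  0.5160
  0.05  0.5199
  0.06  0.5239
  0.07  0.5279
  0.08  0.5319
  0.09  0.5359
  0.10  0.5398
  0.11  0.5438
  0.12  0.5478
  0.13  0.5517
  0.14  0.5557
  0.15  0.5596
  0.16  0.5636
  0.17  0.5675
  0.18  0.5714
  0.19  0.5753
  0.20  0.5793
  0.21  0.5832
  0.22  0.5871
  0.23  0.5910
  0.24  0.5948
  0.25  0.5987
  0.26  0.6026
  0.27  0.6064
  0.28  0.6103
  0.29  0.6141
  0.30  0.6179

$22.05

σ√T = 0.19·√1 = 0.1900
d₁ = [ln(245/247) + (0.012 − 0.034 + 0.19²/2)·1] / 0.1900 = [-0.0081 − 0.0040] / 0.1900 = -0.0636 which rounds to -0.06
d₂ = d₁ − σ√T = -0.0636 − 0.1900 = -0.2536 which rounds to -0.25
e^(−qT) = e^(−0.034·1) = 0.9666;  e^(−rT) = e^(−0.012·1) = 0.9881
N(−d₂) = N(0.25) = 0.5987;  N(−d₁) = N(0.06) = 0.5239
P = 247·0.9881·0.5987 − 245·0.9666·0.5239 = 146.1191 − 124.0684 = 22.0507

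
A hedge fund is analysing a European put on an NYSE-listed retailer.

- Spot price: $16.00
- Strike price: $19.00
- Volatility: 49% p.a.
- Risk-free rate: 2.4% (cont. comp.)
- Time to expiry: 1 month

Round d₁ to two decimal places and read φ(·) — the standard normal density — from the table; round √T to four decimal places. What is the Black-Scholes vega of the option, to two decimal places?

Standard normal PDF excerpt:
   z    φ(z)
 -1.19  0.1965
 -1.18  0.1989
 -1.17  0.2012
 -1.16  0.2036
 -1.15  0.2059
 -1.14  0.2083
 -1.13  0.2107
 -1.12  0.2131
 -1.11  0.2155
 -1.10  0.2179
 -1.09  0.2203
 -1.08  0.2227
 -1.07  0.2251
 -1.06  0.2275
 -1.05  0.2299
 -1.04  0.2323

σ√T = 0.49·√0.08333 = 0.1415
d₁ = [ln(16/19) + (0.024 + 0.49²/2)·0.08333] / 0.1415 = [-0.1719 + 0.0120] / 0.1415 = -1.1300 ≈ -1.13
√T = √0.08333 = 0.2887
φ(d₁) = φ(-1.13) = 0.2107
vega = S·φ(d₁)·√T = 16·0.2107·0.2887 = 0.9733

0.97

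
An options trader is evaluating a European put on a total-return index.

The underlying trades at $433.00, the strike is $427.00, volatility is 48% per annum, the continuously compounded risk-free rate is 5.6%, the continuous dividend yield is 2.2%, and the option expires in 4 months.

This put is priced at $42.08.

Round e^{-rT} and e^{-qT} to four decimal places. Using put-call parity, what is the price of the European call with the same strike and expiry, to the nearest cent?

$52.82

e^(−qT) = e^(−0.022·0.3333) = 0.9927;  e^(−rT) = e^(−0.056·0.3333) = 0.9815
Put-call parity: C − P = S·e^(−qT) − K·e^(−rT) = 433·0.9927 − 427·0.9815 = 429.8391 − 419.1005 = 10.7386
C = P + (C − P) = 42.08 + (10.7386) = 52.8186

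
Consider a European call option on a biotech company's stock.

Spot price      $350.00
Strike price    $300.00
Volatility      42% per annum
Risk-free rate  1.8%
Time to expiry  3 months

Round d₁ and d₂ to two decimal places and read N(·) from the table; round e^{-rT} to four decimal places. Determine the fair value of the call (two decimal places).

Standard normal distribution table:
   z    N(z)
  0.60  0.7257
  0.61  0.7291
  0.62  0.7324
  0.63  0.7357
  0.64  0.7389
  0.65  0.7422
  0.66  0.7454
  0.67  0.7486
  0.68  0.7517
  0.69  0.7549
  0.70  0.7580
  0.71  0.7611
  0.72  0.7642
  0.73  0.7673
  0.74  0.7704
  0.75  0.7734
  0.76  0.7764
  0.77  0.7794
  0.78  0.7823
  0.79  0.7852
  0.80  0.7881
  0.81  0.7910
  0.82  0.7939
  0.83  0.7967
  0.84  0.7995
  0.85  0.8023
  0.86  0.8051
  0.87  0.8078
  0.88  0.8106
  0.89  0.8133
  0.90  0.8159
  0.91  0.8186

σ√T = 0.42·√0.25 = 0.2100
d₁ = [ln(350/300) + (0.018 + ½·0.42²)·0.25] / (σ√T) = (0.1542 + 0.0265) / 0.2100 = 0.8605 ⇒ 0.86
d₂ = 0.8605 − 0.2100 = 0.6505 ⇒ 0.65
e^(−rT) = e^(−0.018·0.25) = 0.9955
C = 350·N(0.86) − 300·0.9955·N(0.65) = 350·0.8051 − 300·0.9955·0.7422 = 281.7850 − 221.6580 = 60.1270

$60.13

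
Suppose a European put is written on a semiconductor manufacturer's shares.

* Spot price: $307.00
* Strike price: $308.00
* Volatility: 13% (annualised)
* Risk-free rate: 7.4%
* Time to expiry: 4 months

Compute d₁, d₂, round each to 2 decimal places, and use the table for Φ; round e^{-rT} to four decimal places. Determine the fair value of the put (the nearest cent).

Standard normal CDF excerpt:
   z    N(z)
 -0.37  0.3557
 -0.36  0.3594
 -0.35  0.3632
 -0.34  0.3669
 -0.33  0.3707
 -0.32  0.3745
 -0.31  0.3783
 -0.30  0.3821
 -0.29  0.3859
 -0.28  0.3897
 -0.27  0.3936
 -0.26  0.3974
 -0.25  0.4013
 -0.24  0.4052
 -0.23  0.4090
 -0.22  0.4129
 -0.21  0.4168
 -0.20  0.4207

$5.61

T = 0.3333;  σ√T = 0.0751
d₁ = [ln(307/308) + (0.074 + 0.13²/2)·0.3333] / 0.0751 = [-0.0033 + 0.0275] / 0.0751 = 0.3228 which rounds to 0.32
d₂ = d₁ − σ√T = 0.3228 − 0.0751 = 0.2478 which rounds to 0.25
e^(−rT) = e^(−0.074·0.3333) = 0.9756
P = 308·0.9756·N(-0.25) − 307·N(-0.32) = 308·0.9756·0.4013 − 307·0.3745 = 120.5846 − 114.9715 = 5.6131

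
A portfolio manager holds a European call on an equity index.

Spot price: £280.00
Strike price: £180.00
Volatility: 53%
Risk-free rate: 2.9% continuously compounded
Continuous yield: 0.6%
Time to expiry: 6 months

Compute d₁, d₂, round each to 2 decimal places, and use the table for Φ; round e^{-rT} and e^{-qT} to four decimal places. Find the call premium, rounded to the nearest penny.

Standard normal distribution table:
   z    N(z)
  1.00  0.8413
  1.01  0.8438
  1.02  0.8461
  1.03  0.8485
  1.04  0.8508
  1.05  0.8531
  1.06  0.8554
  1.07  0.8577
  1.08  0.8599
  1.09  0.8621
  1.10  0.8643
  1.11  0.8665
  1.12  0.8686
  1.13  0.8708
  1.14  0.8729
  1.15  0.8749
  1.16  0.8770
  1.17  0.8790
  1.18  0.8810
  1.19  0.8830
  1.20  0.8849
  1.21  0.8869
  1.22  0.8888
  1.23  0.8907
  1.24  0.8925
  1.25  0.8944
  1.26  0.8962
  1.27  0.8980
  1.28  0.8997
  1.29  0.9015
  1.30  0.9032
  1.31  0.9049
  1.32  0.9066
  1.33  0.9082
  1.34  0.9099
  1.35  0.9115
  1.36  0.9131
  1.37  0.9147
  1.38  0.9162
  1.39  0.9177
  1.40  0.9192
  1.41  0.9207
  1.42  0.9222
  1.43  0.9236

£106.50

σ√T = 0.53 × 0.7071 = 0.3748
d₁ = [ln(280/180) + (0.029 − 0.006 + 0.53²/2)·0.5] / 0.3748 = [0.4418 + 0.0817] / 0.3748 = 1.3970 ⇒ 1.40
d₂ = d₁ − σ√T = 1.3970 − 0.3748 = 1.0223 ⇒ 1.02
e^(−qT) = e^(−0.006·0.5) = 0.9970;  e^(−rT) = e^(−0.029·0.5) = 0.9856
N(d₁) = N(1.40) = 0.9192;  N(d₂) = N(1.02) = 0.8461
C = 280·0.9970·0.9192 − 180·0.9856·0.8461 = 256.6039 − 150.1049 = 106.4990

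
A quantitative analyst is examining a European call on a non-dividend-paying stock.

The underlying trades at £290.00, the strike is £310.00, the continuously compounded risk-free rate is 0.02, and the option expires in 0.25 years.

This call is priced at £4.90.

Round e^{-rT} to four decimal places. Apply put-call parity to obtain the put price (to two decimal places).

£23.35

exp(−rT) = exp(−0.02·0.25) = 0.9950
Put-call parity: C − P = S − K·e^(−rT) = 290 − 310·0.9950 = 290 − 308.4500 = -18.4500
P = C − (C − P) = 4.90 − (-18.4500) = 23.3500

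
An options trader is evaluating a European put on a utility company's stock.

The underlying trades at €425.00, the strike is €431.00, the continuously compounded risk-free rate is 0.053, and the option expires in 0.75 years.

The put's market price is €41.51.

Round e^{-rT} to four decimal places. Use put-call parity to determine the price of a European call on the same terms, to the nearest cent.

exp(−rT) = exp(−0.053·0.75) = 0.9610
Put-call parity: C − P = S − K·e^(−rT) = 425 − 431·0.9610 = 425 − 414.1910 = 10.8090
C = P + (C − P) = 41.51 + (10.8090) = 52.3190

€52.32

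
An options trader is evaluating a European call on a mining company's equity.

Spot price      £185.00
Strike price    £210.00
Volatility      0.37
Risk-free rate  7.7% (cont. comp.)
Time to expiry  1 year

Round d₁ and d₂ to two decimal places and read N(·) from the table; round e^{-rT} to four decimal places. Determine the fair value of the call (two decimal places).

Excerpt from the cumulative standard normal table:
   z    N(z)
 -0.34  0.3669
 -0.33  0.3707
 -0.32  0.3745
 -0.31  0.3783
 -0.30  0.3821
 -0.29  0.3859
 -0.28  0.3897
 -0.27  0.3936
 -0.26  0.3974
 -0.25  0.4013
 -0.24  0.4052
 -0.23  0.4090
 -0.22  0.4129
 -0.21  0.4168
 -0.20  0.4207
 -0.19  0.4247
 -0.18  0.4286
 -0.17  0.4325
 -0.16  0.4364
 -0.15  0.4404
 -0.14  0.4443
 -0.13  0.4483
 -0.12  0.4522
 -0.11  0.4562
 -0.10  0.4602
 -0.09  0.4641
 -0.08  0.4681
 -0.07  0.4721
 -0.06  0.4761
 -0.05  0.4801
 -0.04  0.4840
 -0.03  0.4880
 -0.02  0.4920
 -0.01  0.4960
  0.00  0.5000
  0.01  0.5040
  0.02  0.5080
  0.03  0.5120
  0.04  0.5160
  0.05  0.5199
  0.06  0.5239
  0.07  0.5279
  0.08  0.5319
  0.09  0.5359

σ√T = 0.37 × 1.0000 = 0.3700
d₁ = [ln(185/210) + (0.077 + 0.37²/2)·1] / 0.3700 = [-0.1268 + 0.1454] / 0.3700 = 0.0505 which rounds to 0.05
d₂ = d₁ − σ√T = 0.0505 − 0.3700 = -0.3195 which rounds to -0.32
e^(−rT) = e^(−0.077·1) = 0.9259
C = 185·N(0.05) − 210·0.9259·N(-0.32) = 185·0.5199 − 210·0.9259·0.3745 = 96.1815 − 72.8174 = 23.3641

£23.36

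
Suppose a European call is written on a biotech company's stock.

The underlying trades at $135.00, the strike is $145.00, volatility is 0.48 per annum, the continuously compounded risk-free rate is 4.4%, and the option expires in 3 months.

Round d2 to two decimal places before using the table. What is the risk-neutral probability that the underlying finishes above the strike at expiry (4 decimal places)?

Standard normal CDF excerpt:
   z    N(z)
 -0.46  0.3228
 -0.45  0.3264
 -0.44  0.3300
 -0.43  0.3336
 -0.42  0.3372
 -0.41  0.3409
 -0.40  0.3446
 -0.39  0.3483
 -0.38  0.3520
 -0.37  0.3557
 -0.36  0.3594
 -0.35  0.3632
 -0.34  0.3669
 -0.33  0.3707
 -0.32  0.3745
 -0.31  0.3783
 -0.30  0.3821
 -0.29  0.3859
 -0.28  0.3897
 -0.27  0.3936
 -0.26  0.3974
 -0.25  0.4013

0.3557

T = 0.25;  σ√T = 0.2400
d₁ = [ln(135/145) + (0.044 + 0.48²/2)·0.25] / 0.2400 = [-0.0715 + 0.0398] / 0.2400 = -0.1319 ⇒ -0.13
d₂ = d₁ − σ√T = -0.1319 − 0.2400 = -0.3719 ⇒ -0.37
Risk-neutral Pr[S_T > K] = N(d₂) = N(-0.37) = 0.3557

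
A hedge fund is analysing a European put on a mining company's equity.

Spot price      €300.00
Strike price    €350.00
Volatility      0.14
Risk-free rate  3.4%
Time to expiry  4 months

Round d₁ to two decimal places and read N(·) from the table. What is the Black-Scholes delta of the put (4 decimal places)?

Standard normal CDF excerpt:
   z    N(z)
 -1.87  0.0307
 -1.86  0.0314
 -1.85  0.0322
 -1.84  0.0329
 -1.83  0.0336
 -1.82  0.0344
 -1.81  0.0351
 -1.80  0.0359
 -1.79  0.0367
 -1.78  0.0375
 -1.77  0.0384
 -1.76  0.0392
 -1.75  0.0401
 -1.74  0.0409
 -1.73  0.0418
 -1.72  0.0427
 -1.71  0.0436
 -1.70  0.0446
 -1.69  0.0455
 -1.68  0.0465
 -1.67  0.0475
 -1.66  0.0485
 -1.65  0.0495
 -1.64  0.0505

σ√T = 0.14·√0.3333 = 0.0808
ln(S/K) + (r + σ²/2)T = ln(300/350) + (0.034 + 0.14²/2)·0.3333 = -0.1542 + 0.0146 = -0.1396
d₁ = -0.1396 / 0.0808 = -1.7265 which rounds to -1.73
N(d₁) = N(-1.73) = 0.0418
Δ_put = N(d₁) − 1 = 0.0418 − 1 = -0.9582

-0.9582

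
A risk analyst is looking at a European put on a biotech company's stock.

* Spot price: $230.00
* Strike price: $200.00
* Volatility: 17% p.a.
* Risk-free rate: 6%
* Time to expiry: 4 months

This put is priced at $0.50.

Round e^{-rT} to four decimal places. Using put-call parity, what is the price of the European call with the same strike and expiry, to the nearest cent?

$34.46

e^(−rT) = e^(−0.06·0.3333) = 0.9802
Put-call parity: C − P = S − K·e^(−rT) = 230 − 200·0.9802 = 230 − 196.0400 = 33.9600
C = P + (C − P) = 0.50 + (33.9600) = 34.4600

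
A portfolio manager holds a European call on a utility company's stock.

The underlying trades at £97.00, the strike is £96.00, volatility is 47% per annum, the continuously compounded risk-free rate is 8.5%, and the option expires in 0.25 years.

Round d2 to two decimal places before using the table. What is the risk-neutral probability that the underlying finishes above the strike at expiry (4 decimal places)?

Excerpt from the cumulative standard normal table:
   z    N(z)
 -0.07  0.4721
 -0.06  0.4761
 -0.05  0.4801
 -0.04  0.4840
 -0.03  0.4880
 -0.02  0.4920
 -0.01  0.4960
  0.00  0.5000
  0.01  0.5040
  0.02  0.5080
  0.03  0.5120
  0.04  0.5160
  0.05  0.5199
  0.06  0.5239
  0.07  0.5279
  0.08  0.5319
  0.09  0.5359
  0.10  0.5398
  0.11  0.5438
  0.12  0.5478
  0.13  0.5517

T = 0.25;  σ√T = 0.2350
ln(S/K) + (r + σ²/2)T = ln(97/96) + (0.085 + 0.47²/2)·0.25 = 0.0104 + 0.0489 = 0.0592
d₁ = 0.0592 / 0.2350 = 0.2520 ⇒ 0.25
d₂ = d₁ − σ√T = 0.2520 − 0.2350 = 0.0170 ⇒ 0.02
Risk-neutral Pr[S_T > K] = N(d₂) = N(0.02) = 0.5080

0.5080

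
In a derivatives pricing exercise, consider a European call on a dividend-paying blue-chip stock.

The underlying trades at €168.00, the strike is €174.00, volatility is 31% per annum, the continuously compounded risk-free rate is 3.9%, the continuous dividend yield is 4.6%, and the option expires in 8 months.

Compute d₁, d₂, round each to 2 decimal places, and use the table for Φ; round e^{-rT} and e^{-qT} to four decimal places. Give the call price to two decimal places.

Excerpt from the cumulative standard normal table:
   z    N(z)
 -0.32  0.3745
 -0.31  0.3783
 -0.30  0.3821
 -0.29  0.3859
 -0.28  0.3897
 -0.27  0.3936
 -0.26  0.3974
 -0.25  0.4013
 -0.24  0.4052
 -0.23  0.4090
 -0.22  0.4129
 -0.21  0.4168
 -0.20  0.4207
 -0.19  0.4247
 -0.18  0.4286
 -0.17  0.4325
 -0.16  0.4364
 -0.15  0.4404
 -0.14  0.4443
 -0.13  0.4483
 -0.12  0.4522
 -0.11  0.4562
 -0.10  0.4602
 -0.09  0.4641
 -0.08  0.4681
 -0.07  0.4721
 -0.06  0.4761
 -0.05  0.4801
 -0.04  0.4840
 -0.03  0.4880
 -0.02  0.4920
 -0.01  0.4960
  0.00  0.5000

T = 0.6667;  σ√T = 0.2531
d₁ = [ln(168/174) + (0.039 − 0.046 + ½·0.31²)·0.6667] / (σ√T) = (-0.0351 + 0.0274) / 0.2531 = -0.0305 ⇒ -0.03
d₂ = -0.0305 − 0.2531 = -0.2836 ⇒ -0.28
exp(−qT) = exp(−0.046·0.6667) = 0.9698;  exp(−rT) = exp(−0.039·0.6667) = 0.9743
N(d₁) = N(-0.03) = 0.4880;  N(d₂) = N(-0.28) = 0.3897
C = 168·0.9698·0.4880 − 174·0.9743·0.3897 = 79.5081 − 66.0651 = 13.4429

€13.44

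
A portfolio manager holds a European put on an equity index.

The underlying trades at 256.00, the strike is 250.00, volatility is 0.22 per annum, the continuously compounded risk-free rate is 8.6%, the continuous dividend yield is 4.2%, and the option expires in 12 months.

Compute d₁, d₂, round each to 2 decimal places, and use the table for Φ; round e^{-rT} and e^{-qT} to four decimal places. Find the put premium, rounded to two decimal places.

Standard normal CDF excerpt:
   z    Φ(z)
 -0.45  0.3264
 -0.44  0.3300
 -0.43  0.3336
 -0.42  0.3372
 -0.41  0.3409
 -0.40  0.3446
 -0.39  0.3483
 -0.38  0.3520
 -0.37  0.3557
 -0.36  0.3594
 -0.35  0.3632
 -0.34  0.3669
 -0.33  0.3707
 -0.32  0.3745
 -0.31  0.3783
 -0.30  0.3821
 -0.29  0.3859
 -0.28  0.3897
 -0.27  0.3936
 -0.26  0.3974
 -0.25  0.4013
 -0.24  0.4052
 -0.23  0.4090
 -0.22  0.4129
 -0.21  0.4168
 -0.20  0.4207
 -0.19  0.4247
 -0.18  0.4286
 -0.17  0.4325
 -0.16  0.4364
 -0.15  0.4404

σ√T = 0.22 × 1.0000 = 0.2200
d₁ = [ln(256/250) + (0.086 − 0.042 + ½·0.22²)·1] / (σ√T) = (0.0237 + 0.0682) / 0.2200 = 0.4178 ⇒ 0.42
d₂ = 0.4178 − 0.2200 = 0.1978 ⇒ 0.20
e^(−qT) = e^(−0.042·1) = 0.9589;  e^(−rT) = e^(−0.086·1) = 0.9176
P = 250·0.9176·N(-0.20) − 256·0.9589·N(-0.42) = 250·0.9176·0.4207 − 256·0.9589·0.3372 = 96.5086 − 82.7753 = 13.7333

13.73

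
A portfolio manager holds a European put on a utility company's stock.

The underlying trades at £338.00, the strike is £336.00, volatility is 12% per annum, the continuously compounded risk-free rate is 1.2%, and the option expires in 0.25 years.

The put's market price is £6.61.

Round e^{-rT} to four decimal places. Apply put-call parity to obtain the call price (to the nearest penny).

e^(−rT) = e^(−0.012·0.25) = 0.9970
Put-call parity: C − P = S − K·e^(−rT) = 338 − 336·0.9970 = 338 − 334.9920 = 3.0080
C = P + (C − P) = 6.61 + (3.0080) = 9.6180

£9.62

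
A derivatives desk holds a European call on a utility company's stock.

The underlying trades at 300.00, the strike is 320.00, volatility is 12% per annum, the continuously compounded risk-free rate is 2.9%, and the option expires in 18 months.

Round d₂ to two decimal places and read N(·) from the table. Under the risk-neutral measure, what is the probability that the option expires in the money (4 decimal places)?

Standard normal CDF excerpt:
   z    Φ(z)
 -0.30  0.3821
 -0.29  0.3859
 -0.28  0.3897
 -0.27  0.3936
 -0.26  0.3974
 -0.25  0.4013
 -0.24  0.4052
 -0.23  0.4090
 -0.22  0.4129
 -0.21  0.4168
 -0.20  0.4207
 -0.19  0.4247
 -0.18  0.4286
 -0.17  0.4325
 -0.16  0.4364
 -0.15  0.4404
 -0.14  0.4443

0.4129

σ√T = 0.12·√1.5 = 0.1470
d₁ = [ln(300/320) + (0.029 + 0.12²/2)·1.5] / 0.1470 = [-0.0645 + 0.0543] / 0.1470 = -0.0697 which rounds to -0.07
d₂ = d₁ − σ√T = -0.0697 − 0.1470 = -0.2166 which rounds to -0.22
Risk-neutral Pr[S_T > K] = N(d₂) = N(-0.22) = 0.4129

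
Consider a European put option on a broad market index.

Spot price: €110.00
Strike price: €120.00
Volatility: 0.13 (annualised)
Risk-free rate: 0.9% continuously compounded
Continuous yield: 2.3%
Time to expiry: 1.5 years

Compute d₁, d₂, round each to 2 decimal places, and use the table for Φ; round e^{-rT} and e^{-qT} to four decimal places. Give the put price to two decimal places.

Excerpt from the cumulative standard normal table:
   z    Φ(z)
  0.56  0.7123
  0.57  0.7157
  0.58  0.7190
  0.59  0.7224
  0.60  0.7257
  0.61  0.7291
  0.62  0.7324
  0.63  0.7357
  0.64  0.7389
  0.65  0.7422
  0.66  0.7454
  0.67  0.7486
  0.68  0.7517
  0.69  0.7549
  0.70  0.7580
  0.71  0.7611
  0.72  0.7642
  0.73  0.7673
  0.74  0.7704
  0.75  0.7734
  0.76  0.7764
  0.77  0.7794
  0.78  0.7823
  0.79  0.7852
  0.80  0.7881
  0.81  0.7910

σ√T = 0.13 × 1.2247 = 0.1592
ln(S/K) + (r − q + σ²/2)T = ln(110/120) + (0.009 − 0.023 + 0.13²/2)·1.5 = -0.0870 − 0.0083 = -0.0953
d₁ = -0.0953 / 0.1592 = -0.5988 ⇒ -0.60
d₂ = d₁ − σ√T = -0.5988 − 0.1592 = -0.7580 ⇒ -0.76
e^(−qT) = e^(−0.023·1.5) = 0.9661;  e^(−rT) = e^(−0.009·1.5) = 0.9866
N(−d₂) = N(0.76) = 0.7764;  N(−d₁) = N(0.60) = 0.7257
P = 120·0.9866·0.7764 − 110·0.9661·0.7257 = 91.9195 − 77.1209 = 14.7987

€14.80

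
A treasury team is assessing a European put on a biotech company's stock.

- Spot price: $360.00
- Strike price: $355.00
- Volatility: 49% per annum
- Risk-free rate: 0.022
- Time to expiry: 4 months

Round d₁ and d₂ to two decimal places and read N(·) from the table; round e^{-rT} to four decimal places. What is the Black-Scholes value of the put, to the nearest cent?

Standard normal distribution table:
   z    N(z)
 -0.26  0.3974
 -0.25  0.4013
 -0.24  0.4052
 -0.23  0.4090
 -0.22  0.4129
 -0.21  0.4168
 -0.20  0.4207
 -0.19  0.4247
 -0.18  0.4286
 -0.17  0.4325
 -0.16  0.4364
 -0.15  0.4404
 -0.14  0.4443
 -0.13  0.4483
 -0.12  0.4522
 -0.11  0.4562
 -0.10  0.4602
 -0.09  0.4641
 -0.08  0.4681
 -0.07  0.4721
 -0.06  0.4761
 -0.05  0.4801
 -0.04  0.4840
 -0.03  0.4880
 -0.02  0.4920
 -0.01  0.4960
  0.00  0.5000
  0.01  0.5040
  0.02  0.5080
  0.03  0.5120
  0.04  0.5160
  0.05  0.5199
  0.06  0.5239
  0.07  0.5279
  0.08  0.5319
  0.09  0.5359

$37.39

T = 0.3333;  σ√T = 0.2829
ln(S/K) + (r + σ²/2)T = ln(360/355) + (0.022 + 0.49²/2)·0.3333 = 0.0140 + 0.0473 = 0.0613
d₁ = 0.0613 / 0.2829 = 0.2168 ⇒ 0.22
d₂ = d₁ − σ√T = 0.2168 − 0.2829 = -0.0661 ⇒ -0.07
exp(−rT) = exp(−0.022·0.3333) = 0.9927
N(−d₂) = N(0.07) = 0.5279;  N(−d₁) = N(-0.22) = 0.4129
P = 355·0.9927·0.5279 − 360·0.4129 = 186.0364 − 148.6440 = 37.3924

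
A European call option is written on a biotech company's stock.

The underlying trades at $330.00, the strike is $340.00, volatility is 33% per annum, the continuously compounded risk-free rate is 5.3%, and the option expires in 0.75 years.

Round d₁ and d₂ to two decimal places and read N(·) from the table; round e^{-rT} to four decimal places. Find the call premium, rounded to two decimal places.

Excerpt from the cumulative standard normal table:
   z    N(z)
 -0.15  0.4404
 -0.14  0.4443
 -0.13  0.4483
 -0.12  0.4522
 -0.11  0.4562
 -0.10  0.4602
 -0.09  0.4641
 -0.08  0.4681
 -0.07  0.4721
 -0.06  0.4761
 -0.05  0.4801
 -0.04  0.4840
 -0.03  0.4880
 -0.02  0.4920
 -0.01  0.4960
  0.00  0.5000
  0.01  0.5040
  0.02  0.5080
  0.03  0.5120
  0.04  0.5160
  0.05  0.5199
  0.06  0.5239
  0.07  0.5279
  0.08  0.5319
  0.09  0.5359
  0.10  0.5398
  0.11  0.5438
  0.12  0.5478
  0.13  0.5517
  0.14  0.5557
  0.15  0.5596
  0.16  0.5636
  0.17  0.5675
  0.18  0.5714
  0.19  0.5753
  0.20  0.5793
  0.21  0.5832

T = 0.75;  σ√T = 0.2858
ln(S/K) + (r + σ²/2)T = ln(330/340) + (0.053 + 0.33²/2)·0.75 = -0.0299 + 0.0806 = 0.0507
d₁ = 0.0507 / 0.2858 = 0.1775 which rounds to 0.18
d₂ = d₁ − σ√T = 0.1775 − 0.2858 = -0.1083 which rounds to -0.11
e^(−rT) = e^(−0.053·0.75) = 0.9610
N(d₁) = N(0.18) = 0.5714;  N(d₂) = N(-0.11) = 0.4562
C = 330·0.5714 − 340·0.9610·0.4562 = 188.5620 − 149.0588 = 39.5032

$39.50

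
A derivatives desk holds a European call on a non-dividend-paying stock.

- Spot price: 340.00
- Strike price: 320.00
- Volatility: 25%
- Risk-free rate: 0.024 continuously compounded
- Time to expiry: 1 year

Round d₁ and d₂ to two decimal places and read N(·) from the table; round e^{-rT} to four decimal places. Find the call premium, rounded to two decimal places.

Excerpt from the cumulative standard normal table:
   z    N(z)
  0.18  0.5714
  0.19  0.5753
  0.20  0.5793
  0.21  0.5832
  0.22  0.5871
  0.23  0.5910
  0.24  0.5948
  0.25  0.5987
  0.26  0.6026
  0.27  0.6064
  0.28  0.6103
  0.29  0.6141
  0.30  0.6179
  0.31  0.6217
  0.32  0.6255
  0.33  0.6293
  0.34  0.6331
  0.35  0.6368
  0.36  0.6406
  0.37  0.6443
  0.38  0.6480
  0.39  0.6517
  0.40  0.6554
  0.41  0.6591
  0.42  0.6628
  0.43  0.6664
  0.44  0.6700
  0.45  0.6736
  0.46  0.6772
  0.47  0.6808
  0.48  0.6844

σ√T = 0.25 × 1.0000 = 0.2500
d₁ = [ln(340/320) + (0.024 + 0.25²/2)·1] / 0.2500 = [0.0606 + 0.0553] / 0.2500 = 0.4635 ⇒ 0.46
d₂ = d₁ − σ√T = 0.4635 − 0.2500 = 0.2135 ⇒ 0.21
exp(−rT) = exp(−0.024·1) = 0.9763
N(d₁) = N(0.46) = 0.6772;  N(d₂) = N(0.21) = 0.5832
C = 340·0.6772 − 320·0.9763·0.5832 = 230.2480 − 182.2010 = 48.0470

48.05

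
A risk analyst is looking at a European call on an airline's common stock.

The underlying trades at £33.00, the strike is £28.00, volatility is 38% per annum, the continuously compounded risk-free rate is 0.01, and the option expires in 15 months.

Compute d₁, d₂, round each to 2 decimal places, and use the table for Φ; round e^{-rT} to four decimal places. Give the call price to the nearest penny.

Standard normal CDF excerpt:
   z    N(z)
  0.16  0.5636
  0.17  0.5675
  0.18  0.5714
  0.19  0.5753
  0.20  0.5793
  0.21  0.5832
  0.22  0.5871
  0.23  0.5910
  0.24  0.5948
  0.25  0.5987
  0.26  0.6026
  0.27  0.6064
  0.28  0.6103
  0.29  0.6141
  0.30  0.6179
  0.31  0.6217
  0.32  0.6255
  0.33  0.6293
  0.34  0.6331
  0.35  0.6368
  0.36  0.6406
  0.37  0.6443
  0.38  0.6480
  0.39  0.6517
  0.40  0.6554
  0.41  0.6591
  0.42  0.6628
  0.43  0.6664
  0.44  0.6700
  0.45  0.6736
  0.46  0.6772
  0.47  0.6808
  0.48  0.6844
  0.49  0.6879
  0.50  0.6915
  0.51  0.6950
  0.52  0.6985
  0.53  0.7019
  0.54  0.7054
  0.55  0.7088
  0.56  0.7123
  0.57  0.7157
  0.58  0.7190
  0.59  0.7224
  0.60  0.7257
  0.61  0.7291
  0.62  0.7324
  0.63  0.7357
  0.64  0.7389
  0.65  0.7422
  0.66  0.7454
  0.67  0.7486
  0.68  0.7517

σ√T = 0.38 × 1.1180 = 0.4249
ln(S/K) + (r + σ²/2)T = ln(33/28) + (0.01 + 0.38²/2)·1.25 = 0.1643 + 0.1027 = 0.2671
d₁ = 0.2671 / 0.4249 = 0.6286 ≈ 0.63
d₂ = d₁ − σ√T = 0.6286 − 0.4249 = 0.2037 ≈ 0.20
exp(−rT) = exp(−0.01·1.25) = 0.9876
N(d₁) = N(0.63) = 0.7357;  N(d₂) = N(0.20) = 0.5793
C = 33·0.7357 − 28·0.9876·0.5793 = 24.2781 − 16.0193 = 8.2588

£8.26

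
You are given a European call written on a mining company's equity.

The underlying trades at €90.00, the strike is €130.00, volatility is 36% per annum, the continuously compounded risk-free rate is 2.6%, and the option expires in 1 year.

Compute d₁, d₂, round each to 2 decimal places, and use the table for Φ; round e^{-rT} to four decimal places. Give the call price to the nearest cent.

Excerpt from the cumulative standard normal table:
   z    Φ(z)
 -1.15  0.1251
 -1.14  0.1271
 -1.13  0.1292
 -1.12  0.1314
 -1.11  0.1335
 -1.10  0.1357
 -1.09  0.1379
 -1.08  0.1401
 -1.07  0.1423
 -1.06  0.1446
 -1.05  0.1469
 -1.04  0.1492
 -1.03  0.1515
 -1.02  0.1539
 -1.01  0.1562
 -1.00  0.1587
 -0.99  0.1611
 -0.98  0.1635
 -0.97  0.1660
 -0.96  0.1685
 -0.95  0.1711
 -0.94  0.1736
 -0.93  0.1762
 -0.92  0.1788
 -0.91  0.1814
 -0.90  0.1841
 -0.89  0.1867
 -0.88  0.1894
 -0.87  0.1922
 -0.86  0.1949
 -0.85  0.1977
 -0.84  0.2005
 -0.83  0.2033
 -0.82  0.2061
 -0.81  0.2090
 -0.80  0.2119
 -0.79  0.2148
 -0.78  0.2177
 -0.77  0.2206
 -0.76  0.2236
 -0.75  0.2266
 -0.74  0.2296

€3.49

σ√T = 0.36·√1 = 0.3600
ln(S/K) + (r + σ²/2)T = ln(90/130) + (0.026 + 0.36²/2)·1 = -0.3677 + 0.0908 = -0.2769
d₁ = -0.2769 / 0.3600 = -0.7692 ≈ -0.77
d₂ = d₁ − σ√T = -0.7692 − 0.3600 = -1.1292 ≈ -1.13
e^(−rT) = e^(−0.026·1) = 0.9743
N(d₁) = N(-0.77) = 0.2206;  N(d₂) = N(-1.13) = 0.1292
C = 90·0.2206 − 130·0.9743·0.1292 = 19.8540 − 16.3643 = 3.4897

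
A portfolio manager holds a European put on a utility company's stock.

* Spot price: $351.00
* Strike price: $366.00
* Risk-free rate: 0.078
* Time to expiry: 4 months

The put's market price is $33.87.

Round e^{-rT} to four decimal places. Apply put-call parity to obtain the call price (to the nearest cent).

$28.28

exp(−rT) = exp(−0.078·0.3333) = 0.9743
Put-call parity: C − P = S − K·e^(−rT) = 351 − 366·0.9743 = 351 − 356.5938 = -5.5938
C = P + (C − P) = 33.87 + (-5.5938) = 28.2762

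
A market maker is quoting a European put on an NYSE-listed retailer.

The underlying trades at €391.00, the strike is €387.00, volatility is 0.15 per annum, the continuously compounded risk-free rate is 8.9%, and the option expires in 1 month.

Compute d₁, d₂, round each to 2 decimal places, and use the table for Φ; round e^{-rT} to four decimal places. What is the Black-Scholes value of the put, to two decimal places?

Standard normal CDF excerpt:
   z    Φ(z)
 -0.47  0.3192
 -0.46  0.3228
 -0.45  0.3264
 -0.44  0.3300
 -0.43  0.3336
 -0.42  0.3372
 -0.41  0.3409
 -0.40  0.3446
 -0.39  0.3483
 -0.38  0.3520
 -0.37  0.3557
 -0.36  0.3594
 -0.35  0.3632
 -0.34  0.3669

σ√T = 0.15 × 0.2887 = 0.0433
ln(S/K) + (r + σ²/2)T = ln(391/387) + (0.089 + 0.15²/2)·0.08333 = 0.0103 + 0.0084 = 0.0186
d₁ = 0.0186 / 0.0433 = 0.4304 ⇒ 0.43
d₂ = d₁ − σ√T = 0.4304 − 0.0433 = 0.3871 ⇒ 0.39
e^(−rT) = e^(−0.089·0.08333) = 0.9926
N(−d₂) = N(-0.39) = 0.3483;  N(−d₁) = N(-0.43) = 0.3336
P = 387·0.9926·0.3483 − 391·0.3336 = 133.7946 − 130.4376 = 3.3570

€3.36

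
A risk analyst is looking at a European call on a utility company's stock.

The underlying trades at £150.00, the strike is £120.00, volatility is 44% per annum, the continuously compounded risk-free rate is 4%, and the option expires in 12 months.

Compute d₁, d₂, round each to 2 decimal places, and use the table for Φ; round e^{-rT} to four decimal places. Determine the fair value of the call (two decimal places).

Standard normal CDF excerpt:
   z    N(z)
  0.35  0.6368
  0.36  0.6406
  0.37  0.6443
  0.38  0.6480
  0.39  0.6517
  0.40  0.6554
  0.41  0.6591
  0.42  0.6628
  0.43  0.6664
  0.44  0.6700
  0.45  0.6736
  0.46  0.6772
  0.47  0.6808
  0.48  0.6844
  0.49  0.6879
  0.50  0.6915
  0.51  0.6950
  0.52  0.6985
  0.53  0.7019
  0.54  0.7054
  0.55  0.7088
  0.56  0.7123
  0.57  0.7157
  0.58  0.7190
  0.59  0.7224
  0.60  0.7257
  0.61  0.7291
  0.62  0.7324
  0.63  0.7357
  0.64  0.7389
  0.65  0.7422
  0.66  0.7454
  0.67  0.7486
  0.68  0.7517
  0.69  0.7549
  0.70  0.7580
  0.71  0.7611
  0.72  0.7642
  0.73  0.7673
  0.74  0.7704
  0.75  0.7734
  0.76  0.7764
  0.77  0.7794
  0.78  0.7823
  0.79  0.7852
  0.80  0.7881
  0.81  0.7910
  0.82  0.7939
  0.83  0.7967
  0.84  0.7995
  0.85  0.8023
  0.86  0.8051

σ√T = 0.44 × 1.0000 = 0.4400
ln(S/K) + (r + σ²/2)T = ln(150/120) + (0.04 + 0.44²/2)·1 = 0.2231 + 0.1368 = 0.3599
d₁ = 0.3599 / 0.4400 = 0.8181 ≈ 0.82
d₂ = d₁ − σ√T = 0.8181 − 0.4400 = 0.3781 ≈ 0.38
e^(−rT) = e^(−0.04·1) = 0.9608
C = 150·N(0.82) − 120·0.9608·N(0.38) = 150·0.7939 − 120·0.9608·0.6480 = 119.0850 − 74.7118 = 44.3732

£44.37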